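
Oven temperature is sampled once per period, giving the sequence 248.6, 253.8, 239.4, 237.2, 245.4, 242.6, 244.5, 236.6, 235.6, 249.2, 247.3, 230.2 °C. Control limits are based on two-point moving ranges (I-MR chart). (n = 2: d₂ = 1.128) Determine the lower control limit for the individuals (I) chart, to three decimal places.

224.110

X̄ = (248.6 + 253.8 + 239.4 + 237.2 + 245.4 + 242.6 + 244.5 + 236.6 + 235.6 + 249.2 + 247.3 + 230.2) / 12 = 242.5333
Moving ranges: 5.2, 14.4, 2.2, 8.2, 2.8, 1.9, 7.9, 1.0, 13.6, 1.9, 17.1; M̄R̄ = 76.2000 / 11 = 6.9273
LCL = X̄ − 3·M̄R̄/d₂ = 242.5333 − 3 × 6.9273 / 1.128 = 224.1097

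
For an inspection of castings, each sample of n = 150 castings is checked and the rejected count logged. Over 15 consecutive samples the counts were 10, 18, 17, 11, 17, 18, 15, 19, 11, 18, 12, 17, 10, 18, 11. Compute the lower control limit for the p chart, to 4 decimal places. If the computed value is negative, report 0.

p̄ = Σdᵢ / (k·n) = 222 / (15 × 150) = 0.09867
LCL = p̄ − 3·√(p̄(1−p̄)/n) = 0.09867 − 3 × 0.02435 = 0.02562

0.0256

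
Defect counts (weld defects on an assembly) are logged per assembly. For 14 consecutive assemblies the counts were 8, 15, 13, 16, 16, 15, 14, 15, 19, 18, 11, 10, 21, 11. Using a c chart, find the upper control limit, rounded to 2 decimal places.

25.82

c̄ = (8 + 15 + 13 + 16 + 16 + 15 + 14 + 15 + 19 + 18 + 11 + 10 + 21 + 11) / 14 = 202 / 14 = 14.4286
UCL = c̄ + 3√c̄ = 14.4286 + 3 × √14.4286 = 14.4286 + 3 × 3.7985 = 25.8241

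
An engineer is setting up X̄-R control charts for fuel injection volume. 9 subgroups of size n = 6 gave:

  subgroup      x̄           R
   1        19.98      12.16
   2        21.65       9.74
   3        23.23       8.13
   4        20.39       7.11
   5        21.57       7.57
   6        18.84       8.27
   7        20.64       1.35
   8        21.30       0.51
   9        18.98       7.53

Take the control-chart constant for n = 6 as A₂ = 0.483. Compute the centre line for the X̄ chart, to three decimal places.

X̄̄ = (19.98 + 21.65 + 23.23 + 20.39 + 21.57 + 18.84 + 20.64 + 21.30 + 18.98) / 9 = 186.5800 / 9 = 20.7311
CL = X̄̄ = 20.7311

20.731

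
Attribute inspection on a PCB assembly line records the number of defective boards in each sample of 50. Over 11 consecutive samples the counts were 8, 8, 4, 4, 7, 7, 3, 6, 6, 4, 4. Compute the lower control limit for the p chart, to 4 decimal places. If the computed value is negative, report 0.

0.0000

p̄ = Σdᵢ / (k·n) = 61 / (11 × 50) = 0.11091
LCL = p̄ − 3·√(p̄(1−p̄)/n) = 0.11091 − 3 × 0.04441 = -0.02232 → 0 (negative, so LCL = 0)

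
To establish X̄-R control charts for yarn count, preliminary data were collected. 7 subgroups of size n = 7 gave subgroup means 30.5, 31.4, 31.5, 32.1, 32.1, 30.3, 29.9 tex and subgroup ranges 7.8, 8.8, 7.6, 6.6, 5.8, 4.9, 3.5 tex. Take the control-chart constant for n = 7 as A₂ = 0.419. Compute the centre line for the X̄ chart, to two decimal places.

31.11

X̄̄ = (30.5 + 31.4 + 31.5 + 32.1 + 32.1 + 30.3 + 29.9) / 7 = 217.8000 / 7 = 31.1143
CL = X̄̄ = 31.1143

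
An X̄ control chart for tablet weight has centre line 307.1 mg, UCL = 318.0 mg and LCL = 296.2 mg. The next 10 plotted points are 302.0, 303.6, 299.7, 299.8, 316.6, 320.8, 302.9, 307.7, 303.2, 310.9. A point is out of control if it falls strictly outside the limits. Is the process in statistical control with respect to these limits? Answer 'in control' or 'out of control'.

out of control

Compare each point to [296.2, 318.0]: sample 6 = 320.8 > UCL.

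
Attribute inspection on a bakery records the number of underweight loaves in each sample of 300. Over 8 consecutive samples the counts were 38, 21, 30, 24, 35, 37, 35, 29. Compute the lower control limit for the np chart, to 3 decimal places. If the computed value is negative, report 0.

15.280

p̄ = Σdᵢ / (k·n) = 249 / (8 × 300) = 0.10375
LCL = np̄ − 3·√(np̄(1−p̄)) = 31.1250 − 3 × 5.2816 = 15.2801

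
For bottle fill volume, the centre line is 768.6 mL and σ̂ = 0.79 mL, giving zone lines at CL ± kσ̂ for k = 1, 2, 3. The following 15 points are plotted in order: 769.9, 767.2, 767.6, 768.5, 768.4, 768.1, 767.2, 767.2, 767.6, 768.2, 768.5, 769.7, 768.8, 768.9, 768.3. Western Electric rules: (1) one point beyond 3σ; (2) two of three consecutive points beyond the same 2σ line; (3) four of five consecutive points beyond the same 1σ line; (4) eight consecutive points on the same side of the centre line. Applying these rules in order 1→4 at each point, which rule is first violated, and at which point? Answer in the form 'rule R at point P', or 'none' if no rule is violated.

rule 4 at point 9

Zone of each point (C = within 1σ̂, B = 1σ̂–2σ̂, A = 2σ̂–3σ̂, * = beyond 3σ̂; sign = side of CL): 1:+B, 2:-B, 3:-B, 4:-C, 5:-C, 6:-C, 7:-B, 8:-B, 9:-B, 10:-C, 11:-C, 12:+B, 13:+C, 14:+C, 15:-C
Rule 4 (eight consecutive points on the same side of the centre line) is satisfied at point 9.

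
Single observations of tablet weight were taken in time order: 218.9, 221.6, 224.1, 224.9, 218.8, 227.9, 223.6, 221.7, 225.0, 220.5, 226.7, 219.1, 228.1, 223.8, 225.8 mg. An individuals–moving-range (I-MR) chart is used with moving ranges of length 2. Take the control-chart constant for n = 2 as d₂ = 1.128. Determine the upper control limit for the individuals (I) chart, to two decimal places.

X̄ = (218.9 + 221.6 + 224.1 + 224.9 + 218.8 + 227.9 + 223.6 + 221.7 + 225.0 + 220.5 + 226.7 + 219.1 + 228.1 + 223.8 + 225.8) / 15 = 223.3667
Moving ranges: 2.7, 2.5, 0.8, 6.1, 9.1, 4.3, 1.9, 3.3, 4.5, 6.2, 7.6, 9.0, 4.3, 2.0; M̄R̄ = 64.3000 / 14 = 4.5929
UCL = X̄ + 3·M̄R̄/d₂ = 223.3667 + 3 × 4.5929 / 1.128 = 235.5817

235.58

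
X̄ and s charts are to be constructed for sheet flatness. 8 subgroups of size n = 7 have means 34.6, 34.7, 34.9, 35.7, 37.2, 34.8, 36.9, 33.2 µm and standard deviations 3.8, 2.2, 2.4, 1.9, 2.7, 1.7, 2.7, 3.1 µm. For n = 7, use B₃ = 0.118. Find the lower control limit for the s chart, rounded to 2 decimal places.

0.30

s̄ = (3.8 + 2.2 + 2.4 + 1.9 + 2.7 + 1.7 + 2.7 + 3.1) / 8 = 2.5625
LCL_s = B₃·s̄ = 0.118 × 2.5625 = 0.3024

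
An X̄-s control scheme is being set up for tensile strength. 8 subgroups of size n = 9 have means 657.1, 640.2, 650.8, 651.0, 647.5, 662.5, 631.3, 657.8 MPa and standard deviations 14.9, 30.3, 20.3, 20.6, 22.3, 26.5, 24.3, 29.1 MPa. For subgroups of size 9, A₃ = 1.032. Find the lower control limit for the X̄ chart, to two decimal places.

625.48

X̄̄ = (657.1 + 640.2 + 650.8 + 651.0 + 647.5 + 662.5 + 631.3 + 657.8) / 8 = 649.7750
s̄ = (14.9 + 30.3 + 20.3 + 20.6 + 22.3 + 26.5 + 24.3 + 29.1) / 8 = 23.5375
LCL = X̄̄ − A₃·s̄ = 649.7750 − 1.032 × 23.5375 = 625.4843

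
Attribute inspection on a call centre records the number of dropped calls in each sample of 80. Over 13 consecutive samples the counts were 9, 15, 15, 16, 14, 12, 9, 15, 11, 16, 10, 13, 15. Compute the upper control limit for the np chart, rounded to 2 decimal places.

23.00

p̄ = Σdᵢ / (k·n) = 170 / (13 × 80) = 0.16346
UCL = np̄ + 3·√(np̄(1−p̄)) = 13.0769 + 3 × √(13.0769×0.83654) = 13.0769 + 3 × 3.3075 = 22.9993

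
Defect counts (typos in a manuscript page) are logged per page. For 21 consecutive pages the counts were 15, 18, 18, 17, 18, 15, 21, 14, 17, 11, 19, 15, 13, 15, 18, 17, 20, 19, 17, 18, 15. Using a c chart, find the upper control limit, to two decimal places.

c̄ = (15 + 18 + 18 + 17 + 18 + 15 + 21 + 14 + 17 + 11 + 19 + 15 + 13 + 15 + 18 + 17 + 20 + 19 + 17 + 18 + 15) / 21 = 350 / 21 = 16.6667
UCL = c̄ + 3√c̄ = 16.6667 + 3 × √16.6667 = 16.6667 + 3 × 4.0825 = 28.9141

28.91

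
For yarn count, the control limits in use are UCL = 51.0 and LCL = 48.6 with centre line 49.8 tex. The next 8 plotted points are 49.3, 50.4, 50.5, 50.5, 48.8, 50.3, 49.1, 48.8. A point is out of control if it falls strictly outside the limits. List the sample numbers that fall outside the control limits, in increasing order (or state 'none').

none

All 8 points lie within [48.6, 51.0].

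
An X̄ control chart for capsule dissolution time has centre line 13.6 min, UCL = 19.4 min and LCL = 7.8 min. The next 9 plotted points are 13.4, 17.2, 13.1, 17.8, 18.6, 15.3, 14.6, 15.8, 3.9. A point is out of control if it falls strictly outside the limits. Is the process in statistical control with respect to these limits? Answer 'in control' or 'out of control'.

Compare each point to [7.8, 19.4]: sample 9 = 3.9 < LCL.

out of control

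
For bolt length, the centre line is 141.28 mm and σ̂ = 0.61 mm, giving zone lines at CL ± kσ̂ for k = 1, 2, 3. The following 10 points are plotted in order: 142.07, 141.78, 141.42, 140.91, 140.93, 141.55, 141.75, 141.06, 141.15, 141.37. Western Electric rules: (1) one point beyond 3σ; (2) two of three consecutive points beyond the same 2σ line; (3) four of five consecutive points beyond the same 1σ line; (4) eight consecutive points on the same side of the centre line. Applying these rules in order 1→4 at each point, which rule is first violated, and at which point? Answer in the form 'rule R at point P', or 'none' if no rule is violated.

none

Zone of each point (C = within 1σ̂, B = 1σ̂–2σ̂, A = 2σ̂–3σ̂, * = beyond 3σ̂; sign = side of CL): 1:+B, 2:+C, 3:+C, 4:-C, 5:-C, 6:+C, 7:+C, 8:-C, 9:-C, 10:+C
No rule fires across all 10 points.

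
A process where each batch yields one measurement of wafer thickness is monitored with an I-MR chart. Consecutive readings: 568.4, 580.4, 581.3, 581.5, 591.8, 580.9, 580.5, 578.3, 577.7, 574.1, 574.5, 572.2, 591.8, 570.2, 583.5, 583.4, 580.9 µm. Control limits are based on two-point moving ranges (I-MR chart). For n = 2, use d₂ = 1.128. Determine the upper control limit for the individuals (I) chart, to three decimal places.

596.266

X̄ = (568.4 + 580.4 + 581.3 + 581.5 + 591.8 + 580.9 + 580.5 + 578.3 + 577.7 + 574.1 + 574.5 + 572.2 + 591.8 + 570.2 + 583.5 + 583.4 + 580.9) / 17 = 579.4941
Moving ranges: 12.0, 0.9, 0.2, 10.3, 10.9, 0.4, 2.2, 0.6, 3.6, 0.4, 2.3, 19.6, 21.6, 13.3, 0.1, 2.5; M̄R̄ = 100.9000 / 16 = 6.3063
UCL = X̄ + 3·M̄R̄/d₂ = 579.4941 + 3 × 6.3063 / 1.128 = 596.2661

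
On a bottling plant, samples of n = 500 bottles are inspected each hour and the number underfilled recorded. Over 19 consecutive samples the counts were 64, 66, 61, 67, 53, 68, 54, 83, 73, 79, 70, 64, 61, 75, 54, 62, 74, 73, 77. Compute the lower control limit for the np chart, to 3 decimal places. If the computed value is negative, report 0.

44.374

p̄ = Σdᵢ / (k·n) = 1278 / (19 × 500) = 0.13453
LCL = np̄ − 3·√(np̄(1−p̄)) = 67.2632 − 3 × 7.6298 = 44.3736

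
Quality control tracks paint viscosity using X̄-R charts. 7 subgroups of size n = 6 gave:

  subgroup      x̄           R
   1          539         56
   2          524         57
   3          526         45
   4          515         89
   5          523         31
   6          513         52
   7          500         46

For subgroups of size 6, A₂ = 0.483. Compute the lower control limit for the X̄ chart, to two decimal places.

X̄̄ = (539 + 524 + 526 + 515 + 523 + 513 + 500) / 7 = 3640.0000 / 7 = 520.0000
R̄ = (56 + 57 + 45 + 89 + 31 + 52 + 46) / 7 = 376.0000 / 7 = 53.7143
LCL = X̄̄ − A₂·R̄ = 520.0000 − 0.483 × 53.7143 = 494.0560

494.06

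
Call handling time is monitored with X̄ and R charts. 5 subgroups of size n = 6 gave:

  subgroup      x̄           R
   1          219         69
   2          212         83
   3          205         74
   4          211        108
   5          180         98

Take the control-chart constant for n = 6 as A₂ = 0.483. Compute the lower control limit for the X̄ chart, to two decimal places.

X̄̄ = (219 + 212 + 205 + 211 + 180) / 5 = 1027.0000 / 5 = 205.4000
R̄ = (69 + 83 + 74 + 108 + 98) / 5 = 432.0000 / 5 = 86.4000
LCL = X̄̄ − A₂·R̄ = 205.4000 − 0.483 × 86.4000 = 163.6688

163.67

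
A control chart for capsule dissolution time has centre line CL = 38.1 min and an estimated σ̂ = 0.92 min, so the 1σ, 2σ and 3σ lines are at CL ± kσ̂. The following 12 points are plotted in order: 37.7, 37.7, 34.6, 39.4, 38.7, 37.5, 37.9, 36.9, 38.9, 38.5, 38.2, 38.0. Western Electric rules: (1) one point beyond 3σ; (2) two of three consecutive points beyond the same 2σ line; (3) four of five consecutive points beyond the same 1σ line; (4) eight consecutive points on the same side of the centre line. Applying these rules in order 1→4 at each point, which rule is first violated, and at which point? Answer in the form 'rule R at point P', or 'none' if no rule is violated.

rule 1 at point 3

Zone of each point (C = within 1σ̂, B = 1σ̂–2σ̂, A = 2σ̂–3σ̂, * = beyond 3σ̂; sign = side of CL): 1:-C, 2:-C, 3:-*, 4:+B, 5:+C, 6:-C, 7:-C, 8:-B, 9:+C, 10:+C, 11:+C, 12:-C
Rule 1 (one point beyond the 3σ limits) is satisfied at point 3.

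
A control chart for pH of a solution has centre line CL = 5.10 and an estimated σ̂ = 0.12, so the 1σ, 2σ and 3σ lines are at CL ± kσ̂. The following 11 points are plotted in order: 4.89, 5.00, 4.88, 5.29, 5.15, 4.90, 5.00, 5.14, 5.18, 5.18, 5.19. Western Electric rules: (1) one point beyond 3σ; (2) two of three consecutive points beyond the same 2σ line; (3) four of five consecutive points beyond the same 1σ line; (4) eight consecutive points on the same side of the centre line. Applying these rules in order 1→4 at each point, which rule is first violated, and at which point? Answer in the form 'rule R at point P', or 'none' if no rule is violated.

Zone of each point (C = within 1σ̂, B = 1σ̂–2σ̂, A = 2σ̂–3σ̂, * = beyond 3σ̂; sign = side of CL): 1:-B, 2:-C, 3:-B, 4:+B, 5:+C, 6:-B, 7:-C, 8:+C, 9:+C, 10:+C, 11:+C
No rule fires across all 11 points.

none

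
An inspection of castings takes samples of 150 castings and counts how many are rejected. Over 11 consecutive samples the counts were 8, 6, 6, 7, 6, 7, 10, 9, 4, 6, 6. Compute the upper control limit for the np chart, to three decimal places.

p̄ = Σdᵢ / (k·n) = 75 / (11 × 150) = 0.04545
UCL = np̄ + 3·√(np̄(1−p̄)) = 6.8182 + 3 × √(6.8182×0.95455) = 6.8182 + 3 × 2.5511 = 14.4716

14.472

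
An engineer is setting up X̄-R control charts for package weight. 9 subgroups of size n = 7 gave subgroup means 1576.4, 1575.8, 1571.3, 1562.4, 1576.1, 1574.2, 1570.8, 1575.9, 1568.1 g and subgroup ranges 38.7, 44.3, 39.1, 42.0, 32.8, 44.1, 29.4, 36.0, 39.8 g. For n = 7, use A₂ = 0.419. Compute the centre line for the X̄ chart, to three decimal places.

1572.333

X̄̄ = (1576.4 + 1575.8 + 1571.3 + 1562.4 + 1576.1 + 1574.2 + 1570.8 + 1575.9 + 1568.1) / 9 = 14151.0000 / 9 = 1572.3333
CL = X̄̄ = 1572.3333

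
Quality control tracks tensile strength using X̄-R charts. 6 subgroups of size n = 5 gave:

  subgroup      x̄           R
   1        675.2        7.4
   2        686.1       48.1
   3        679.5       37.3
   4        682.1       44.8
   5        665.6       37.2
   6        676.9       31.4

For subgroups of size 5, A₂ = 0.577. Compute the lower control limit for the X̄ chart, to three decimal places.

657.737

X̄̄ = (675.2 + 686.1 + 679.5 + 682.1 + 665.6 + 676.9) / 6 = 4065.4000 / 6 = 677.5667
R̄ = (7.4 + 48.1 + 37.3 + 44.8 + 37.2 + 31.4) / 6 = 206.2000 / 6 = 34.3667
LCL = X̄̄ − A₂·R̄ = 677.5667 − 0.577 × 34.3667 = 657.7371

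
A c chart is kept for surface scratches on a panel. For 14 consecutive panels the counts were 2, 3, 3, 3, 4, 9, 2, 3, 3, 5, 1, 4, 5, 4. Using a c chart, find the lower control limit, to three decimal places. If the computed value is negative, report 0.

0.000

c̄ = (2 + 3 + 3 + 3 + 4 + 9 + 2 + 3 + 3 + 5 + 1 + 4 + 5 + 4) / 14 = 51 / 14 = 3.6429
LCL = c̄ − 3√c̄ = 3.6429 − 3 × 1.9086 = -2.0830 → 0 (cannot be negative)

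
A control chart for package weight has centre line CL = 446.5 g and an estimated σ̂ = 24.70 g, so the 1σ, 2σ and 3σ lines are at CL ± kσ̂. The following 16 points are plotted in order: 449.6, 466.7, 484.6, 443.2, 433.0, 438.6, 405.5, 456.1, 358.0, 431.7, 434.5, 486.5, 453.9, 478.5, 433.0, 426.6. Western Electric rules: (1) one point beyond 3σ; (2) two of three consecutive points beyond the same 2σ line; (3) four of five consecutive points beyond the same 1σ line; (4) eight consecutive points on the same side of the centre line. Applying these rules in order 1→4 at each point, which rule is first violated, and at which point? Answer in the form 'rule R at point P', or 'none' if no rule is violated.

rule 1 at point 9

Zone of each point (C = within 1σ̂, B = 1σ̂–2σ̂, A = 2σ̂–3σ̂, * = beyond 3σ̂; sign = side of CL): 1:+C, 2:+C, 3:+B, 4:-C, 5:-C, 6:-C, 7:-B, 8:+C, 9:-*, 10:-C, 11:-C, 12:+B, 13:+C, 14:+B, 15:-C, 16:-C
Rule 1 (one point beyond the 3σ limits) is satisfied at point 9.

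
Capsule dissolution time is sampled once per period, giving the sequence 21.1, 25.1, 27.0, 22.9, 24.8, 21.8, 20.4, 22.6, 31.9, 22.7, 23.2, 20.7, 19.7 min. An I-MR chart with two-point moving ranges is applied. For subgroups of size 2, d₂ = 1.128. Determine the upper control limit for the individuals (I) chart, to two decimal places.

X̄ = (21.1 + 25.1 + 27.0 + 22.9 + 24.8 + 21.8 + 20.4 + 22.6 + 31.9 + 22.7 + 23.2 + 20.7 + 19.7) / 13 = 23.3769
Moving ranges: 4.0, 1.9, 4.1, 1.9, 3.0, 1.4, 2.2, 9.3, 9.2, 0.5, 2.5, 1.0; M̄R̄ = 41.0000 / 12 = 3.4167
UCL = X̄ + 3·M̄R̄/d₂ = 23.3769 + 3 × 3.4167 / 1.128 = 32.4638

32.46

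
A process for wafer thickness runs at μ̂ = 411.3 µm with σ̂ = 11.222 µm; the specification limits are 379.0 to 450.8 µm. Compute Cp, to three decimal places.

Cp = (USL − LSL) / (6σ̂) = (450.8 − 379.0) / (6 × 11.222) = 71.8000 / 67.3320 = 1.0664

1.066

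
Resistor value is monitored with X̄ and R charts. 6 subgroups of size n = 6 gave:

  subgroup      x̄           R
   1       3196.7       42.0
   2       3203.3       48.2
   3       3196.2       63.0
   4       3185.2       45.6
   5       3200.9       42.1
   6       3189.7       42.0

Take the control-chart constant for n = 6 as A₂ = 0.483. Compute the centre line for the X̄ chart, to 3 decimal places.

X̄̄ = (3196.7 + 3203.3 + 3196.2 + 3185.2 + 3200.9 + 3189.7) / 6 = 19172.0000 / 6 = 3195.3333
CL = X̄̄ = 3195.3333

3195.333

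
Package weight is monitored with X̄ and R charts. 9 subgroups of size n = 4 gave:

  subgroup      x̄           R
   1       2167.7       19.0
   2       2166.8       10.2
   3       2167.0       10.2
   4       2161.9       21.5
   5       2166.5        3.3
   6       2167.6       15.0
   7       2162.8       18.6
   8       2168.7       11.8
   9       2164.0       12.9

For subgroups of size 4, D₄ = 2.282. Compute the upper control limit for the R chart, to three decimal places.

R̄ = (19.0 + 10.2 + 10.2 + 21.5 + 3.3 + 15.0 + 18.6 + 11.8 + 12.9) / 9 = 122.5000 / 9 = 13.6111
UCL_R = D₄·R̄ = 2.282 × 13.6111 = 31.0606

31.061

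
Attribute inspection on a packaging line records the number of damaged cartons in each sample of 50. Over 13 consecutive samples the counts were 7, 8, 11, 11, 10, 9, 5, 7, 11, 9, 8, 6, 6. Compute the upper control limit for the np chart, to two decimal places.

p̄ = Σdᵢ / (k·n) = 108 / (13 × 50) = 0.16615
UCL = np̄ + 3·√(np̄(1−p̄)) = 8.3077 + 3 × √(8.3077×0.83385) = 8.3077 + 3 × 2.6320 = 16.2036

16.20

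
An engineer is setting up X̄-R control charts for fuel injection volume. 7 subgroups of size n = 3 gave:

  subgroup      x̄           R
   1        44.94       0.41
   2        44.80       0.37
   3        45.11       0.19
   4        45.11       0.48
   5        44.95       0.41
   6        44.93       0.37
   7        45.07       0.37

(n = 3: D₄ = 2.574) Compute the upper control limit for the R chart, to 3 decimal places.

0.956

R̄ = (0.41 + 0.37 + 0.19 + 0.48 + 0.41 + 0.37 + 0.37) / 7 = 2.6000 / 7 = 0.3714
UCL_R = D₄·R̄ = 2.574 × 0.3714 = 0.9561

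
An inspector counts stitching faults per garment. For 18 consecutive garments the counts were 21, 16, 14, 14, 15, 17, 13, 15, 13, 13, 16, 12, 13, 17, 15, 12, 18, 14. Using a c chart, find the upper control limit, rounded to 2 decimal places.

26.46

c̄ = (21 + 16 + 14 + 14 + 15 + 17 + 13 + 15 + 13 + 13 + 16 + 12 + 13 + 17 + 15 + 12 + 18 + 14) / 18 = 268 / 18 = 14.8889
UCL = c̄ + 3√c̄ = 14.8889 + 3 × √14.8889 = 14.8889 + 3 × 3.8586 = 26.4647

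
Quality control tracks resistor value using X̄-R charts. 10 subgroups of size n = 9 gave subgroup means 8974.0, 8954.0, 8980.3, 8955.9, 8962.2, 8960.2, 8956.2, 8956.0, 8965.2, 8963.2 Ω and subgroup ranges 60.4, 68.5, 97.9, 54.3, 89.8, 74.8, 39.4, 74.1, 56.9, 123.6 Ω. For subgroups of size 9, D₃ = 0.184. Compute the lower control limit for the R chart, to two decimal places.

13.61

R̄ = (60.4 + 68.5 + 97.9 + 54.3 + 89.8 + 74.8 + 39.4 + 74.1 + 56.9 + 123.6) / 10 = 739.7000 / 10 = 73.9700
LCL_R = D₃·R̄ = 0.184 × 73.9700 = 13.6105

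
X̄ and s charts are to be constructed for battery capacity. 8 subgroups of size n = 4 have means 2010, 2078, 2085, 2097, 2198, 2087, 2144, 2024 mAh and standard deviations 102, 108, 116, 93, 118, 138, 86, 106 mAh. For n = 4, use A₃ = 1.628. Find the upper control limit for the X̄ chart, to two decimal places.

X̄̄ = (2010 + 2078 + 2085 + 2097 + 2198 + 2087 + 2144 + 2024) / 8 = 2090.3750
s̄ = (102 + 108 + 116 + 93 + 118 + 138 + 86 + 106) / 8 = 108.3750
UCL = X̄̄ + A₃·s̄ = 2090.3750 + 1.628 × 108.3750 = 2266.8095

2266.81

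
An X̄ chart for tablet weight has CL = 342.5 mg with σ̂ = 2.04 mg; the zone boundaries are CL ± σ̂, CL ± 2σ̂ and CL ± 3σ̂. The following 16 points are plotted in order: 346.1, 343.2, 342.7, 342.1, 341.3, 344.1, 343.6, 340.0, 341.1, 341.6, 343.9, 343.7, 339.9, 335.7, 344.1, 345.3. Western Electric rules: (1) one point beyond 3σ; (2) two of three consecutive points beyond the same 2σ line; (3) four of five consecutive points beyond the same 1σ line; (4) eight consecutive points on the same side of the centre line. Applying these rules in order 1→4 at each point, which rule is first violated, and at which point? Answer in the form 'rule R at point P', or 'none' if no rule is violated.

Zone of each point (C = within 1σ̂, B = 1σ̂–2σ̂, A = 2σ̂–3σ̂, * = beyond 3σ̂; sign = side of CL): 1:+B, 2:+C, 3:+C, 4:-C, 5:-C, 6:+C, 7:+C, 8:-B, 9:-C, 10:-C, 11:+C, 12:+C, 13:-B, 14:-*, 15:+C, 16:+B
Rule 1 (one point beyond the 3σ limits) is satisfied at point 14.

rule 1 at point 14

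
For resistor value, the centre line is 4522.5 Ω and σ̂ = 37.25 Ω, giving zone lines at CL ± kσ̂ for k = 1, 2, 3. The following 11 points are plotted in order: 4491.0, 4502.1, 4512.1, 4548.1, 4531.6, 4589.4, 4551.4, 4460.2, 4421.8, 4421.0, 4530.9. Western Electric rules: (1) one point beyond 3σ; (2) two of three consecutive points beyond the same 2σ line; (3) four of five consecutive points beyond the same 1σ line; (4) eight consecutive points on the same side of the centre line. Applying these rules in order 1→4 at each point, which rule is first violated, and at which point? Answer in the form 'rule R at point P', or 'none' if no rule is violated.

rule 2 at point 10

Zone of each point (C = within 1σ̂, B = 1σ̂–2σ̂, A = 2σ̂–3σ̂, * = beyond 3σ̂; sign = side of CL): 1:-C, 2:-C, 3:-C, 4:+C, 5:+C, 6:+B, 7:+C, 8:-B, 9:-A, 10:-A, 11:+C
Rule 2 (two of three consecutive points beyond the same 2σ limit) is satisfied at point 10.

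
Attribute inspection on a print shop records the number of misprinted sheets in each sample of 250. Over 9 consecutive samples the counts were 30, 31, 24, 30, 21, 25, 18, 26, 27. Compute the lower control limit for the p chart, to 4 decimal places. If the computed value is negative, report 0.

0.0454

p̄ = Σdᵢ / (k·n) = 232 / (9 × 250) = 0.10311
LCL = p̄ − 3·√(p̄(1−p̄)/n) = 0.10311 − 3 × 0.01923 = 0.04541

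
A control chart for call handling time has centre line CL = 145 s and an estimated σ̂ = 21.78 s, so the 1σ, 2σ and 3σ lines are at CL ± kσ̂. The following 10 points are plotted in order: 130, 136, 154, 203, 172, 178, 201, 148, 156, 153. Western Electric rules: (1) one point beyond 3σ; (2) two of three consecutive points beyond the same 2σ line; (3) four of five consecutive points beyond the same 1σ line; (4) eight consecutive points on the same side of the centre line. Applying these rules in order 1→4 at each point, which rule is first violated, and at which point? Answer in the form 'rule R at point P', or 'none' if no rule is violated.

Zone of each point (C = within 1σ̂, B = 1σ̂–2σ̂, A = 2σ̂–3σ̂, * = beyond 3σ̂; sign = side of CL): 1:-C, 2:-C, 3:+C, 4:+A, 5:+B, 6:+B, 7:+A, 8:+C, 9:+C, 10:+C
Rule 3 (four of five consecutive points beyond the same 1σ limit) is satisfied at point 7.

rule 3 at point 7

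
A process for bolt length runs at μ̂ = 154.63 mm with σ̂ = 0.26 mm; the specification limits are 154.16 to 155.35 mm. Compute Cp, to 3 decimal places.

Cp = (USL − LSL) / (6σ̂) = (155.35 − 154.16) / (6 × 0.26) = 1.1900 / 1.5600 = 0.7628

0.763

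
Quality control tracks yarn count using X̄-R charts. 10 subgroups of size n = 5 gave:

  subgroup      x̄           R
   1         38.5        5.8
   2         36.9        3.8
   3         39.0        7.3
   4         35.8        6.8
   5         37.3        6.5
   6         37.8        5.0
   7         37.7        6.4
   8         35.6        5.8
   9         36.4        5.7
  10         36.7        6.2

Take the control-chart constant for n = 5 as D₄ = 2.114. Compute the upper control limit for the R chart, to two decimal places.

R̄ = (5.8 + 3.8 + 7.3 + 6.8 + 6.5 + 5.0 + 6.4 + 5.8 + 5.7 + 6.2) / 10 = 59.3000 / 10 = 5.9300
UCL_R = D₄·R̄ = 2.114 × 5.9300 = 12.5360

12.54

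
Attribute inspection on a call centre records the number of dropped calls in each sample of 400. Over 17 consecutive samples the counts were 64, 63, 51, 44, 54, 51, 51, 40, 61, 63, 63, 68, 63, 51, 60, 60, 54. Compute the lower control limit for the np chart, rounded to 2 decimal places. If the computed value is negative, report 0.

35.63

p̄ = Σdᵢ / (k·n) = 961 / (17 × 400) = 0.14132
LCL = np̄ − 3·√(np̄(1−p̄)) = 56.5294 − 3 × 6.9671 = 35.6281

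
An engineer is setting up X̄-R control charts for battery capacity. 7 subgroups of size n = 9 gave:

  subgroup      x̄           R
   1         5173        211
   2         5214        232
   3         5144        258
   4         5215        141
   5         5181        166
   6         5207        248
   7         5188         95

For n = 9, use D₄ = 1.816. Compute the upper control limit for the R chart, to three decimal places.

350.488

R̄ = (211 + 232 + 258 + 141 + 166 + 248 + 95) / 7 = 1351.0000 / 7 = 193.0000
UCL_R = D₄·R̄ = 1.816 × 193.0000 = 350.4880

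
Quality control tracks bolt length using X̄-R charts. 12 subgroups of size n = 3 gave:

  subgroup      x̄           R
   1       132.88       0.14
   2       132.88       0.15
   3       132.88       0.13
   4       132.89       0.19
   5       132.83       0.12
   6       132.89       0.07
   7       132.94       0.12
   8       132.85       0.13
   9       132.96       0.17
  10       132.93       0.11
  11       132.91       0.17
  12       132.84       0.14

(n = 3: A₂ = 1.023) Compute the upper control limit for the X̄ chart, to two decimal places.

133.03

X̄̄ = (132.88 + 132.88 + 132.88 + 132.89 + 132.83 + 132.89 + 132.94 + 132.85 + 132.96 + 132.93 + 132.91 + 132.84) / 12 = 1594.6800 / 12 = 132.8900
R̄ = (0.14 + 0.15 + 0.13 + 0.19 + 0.12 + 0.07 + 0.12 + 0.13 + 0.17 + 0.11 + 0.17 + 0.14) / 12 = 1.6400 / 12 = 0.1367
UCL = X̄̄ + A₂·R̄ = 132.8900 + 1.023 × 0.1367 = 133.0298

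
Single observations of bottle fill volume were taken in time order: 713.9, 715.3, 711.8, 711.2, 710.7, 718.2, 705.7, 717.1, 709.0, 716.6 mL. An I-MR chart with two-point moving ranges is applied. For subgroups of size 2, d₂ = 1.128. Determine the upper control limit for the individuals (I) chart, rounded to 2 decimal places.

X̄ = (713.9 + 715.3 + 711.8 + 711.2 + 710.7 + 718.2 + 705.7 + 717.1 + 709.0 + 716.6) / 10 = 712.9500
Moving ranges: 1.4, 3.5, 0.6, 0.5, 7.5, 12.5, 11.4, 8.1, 7.6; M̄R̄ = 53.1000 / 9 = 5.9000
UCL = X̄ + 3·M̄R̄/d₂ = 712.9500 + 3 × 5.9000 / 1.128 = 728.6415

728.64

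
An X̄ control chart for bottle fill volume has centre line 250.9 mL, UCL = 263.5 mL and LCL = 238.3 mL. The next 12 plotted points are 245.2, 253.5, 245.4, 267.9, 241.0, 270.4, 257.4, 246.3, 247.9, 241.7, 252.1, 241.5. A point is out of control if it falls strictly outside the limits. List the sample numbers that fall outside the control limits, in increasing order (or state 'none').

Compare each point to [238.3, 263.5]: sample 4 = 267.9 > UCL; sample 6 = 270.4 > UCL.

4, 6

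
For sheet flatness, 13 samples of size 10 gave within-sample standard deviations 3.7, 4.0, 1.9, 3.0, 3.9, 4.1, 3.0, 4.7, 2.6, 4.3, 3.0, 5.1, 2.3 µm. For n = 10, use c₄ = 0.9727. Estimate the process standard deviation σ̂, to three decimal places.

3.606

s̄ = (3.7 + 4.0 + 1.9 + 3.0 + 3.9 + 4.1 + 3.0 + 4.7 + 2.6 + 4.3 + 3.0 + 5.1 + 2.3) / 13 = 3.5077
σ̂ = s̄ / c₄ = 3.5077 / 0.9727 = 3.6061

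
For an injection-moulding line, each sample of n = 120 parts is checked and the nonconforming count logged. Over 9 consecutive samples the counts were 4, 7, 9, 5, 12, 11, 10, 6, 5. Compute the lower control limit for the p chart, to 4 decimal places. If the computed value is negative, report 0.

p̄ = Σdᵢ / (k·n) = 69 / (9 × 120) = 0.06389
LCL = p̄ − 3·√(p̄(1−p̄)/n) = 0.06389 − 3 × 0.02232 = -0.00309 → 0 (negative, so LCL = 0)

0.0000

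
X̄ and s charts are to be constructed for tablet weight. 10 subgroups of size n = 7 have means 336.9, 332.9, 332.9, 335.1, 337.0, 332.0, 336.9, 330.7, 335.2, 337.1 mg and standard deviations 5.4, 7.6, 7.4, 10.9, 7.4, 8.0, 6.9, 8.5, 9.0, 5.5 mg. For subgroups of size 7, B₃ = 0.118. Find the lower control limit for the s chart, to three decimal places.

s̄ = (5.4 + 7.6 + 7.4 + 10.9 + 7.4 + 8.0 + 6.9 + 8.5 + 9.0 + 5.5) / 10 = 7.6600
LCL_s = B₃·s̄ = 0.118 × 7.6600 = 0.9039

0.904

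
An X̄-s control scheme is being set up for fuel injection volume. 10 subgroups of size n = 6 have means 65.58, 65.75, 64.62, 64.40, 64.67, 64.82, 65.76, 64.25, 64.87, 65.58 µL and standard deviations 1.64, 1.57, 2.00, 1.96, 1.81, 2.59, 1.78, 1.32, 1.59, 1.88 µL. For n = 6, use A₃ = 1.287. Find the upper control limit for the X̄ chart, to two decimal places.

67.36

X̄̄ = (65.58 + 65.75 + 64.62 + 64.40 + 64.67 + 64.82 + 65.76 + 64.25 + 64.87 + 65.58) / 10 = 65.0300
s̄ = (1.64 + 1.57 + 2.00 + 1.96 + 1.81 + 2.59 + 1.78 + 1.32 + 1.59 + 1.88) / 10 = 1.8140
UCL = X̄̄ + A₃·s̄ = 65.0300 + 1.287 × 1.8140 = 67.3646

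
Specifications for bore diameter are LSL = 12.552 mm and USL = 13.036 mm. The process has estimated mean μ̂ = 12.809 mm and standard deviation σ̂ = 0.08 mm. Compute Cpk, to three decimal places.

Cpu = (USL − μ̂) / (3σ̂) = (13.036 − 12.809) / (3 × 0.08) = 0.9458; Cpl = (μ̂ − LSL) / (3σ̂) = (12.809 − 12.552) / (3 × 0.08) = 1.0708; Cpk = min(Cpu, Cpl) = 0.9458

0.946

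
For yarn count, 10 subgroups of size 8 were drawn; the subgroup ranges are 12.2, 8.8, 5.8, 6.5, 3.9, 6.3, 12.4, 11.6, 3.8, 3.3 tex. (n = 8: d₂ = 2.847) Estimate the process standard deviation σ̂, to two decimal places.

R̄ = (12.2 + 8.8 + 5.8 + 6.5 + 3.9 + 6.3 + 12.4 + 11.6 + 3.8 + 3.3) / 10 = 7.4600
σ̂ = R̄ / d₂ = 7.4600 / 2.847 = 2.6203

2.62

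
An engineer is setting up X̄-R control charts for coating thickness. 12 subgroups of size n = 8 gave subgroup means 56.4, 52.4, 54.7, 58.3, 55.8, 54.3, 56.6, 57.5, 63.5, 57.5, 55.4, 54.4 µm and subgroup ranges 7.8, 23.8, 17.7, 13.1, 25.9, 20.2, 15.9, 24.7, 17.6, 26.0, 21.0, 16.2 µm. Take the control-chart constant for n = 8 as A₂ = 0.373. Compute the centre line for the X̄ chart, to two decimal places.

56.40

X̄̄ = (56.4 + 52.4 + 54.7 + 58.3 + 55.8 + 54.3 + 56.6 + 57.5 + 63.5 + 57.5 + 55.4 + 54.4) / 12 = 676.8000 / 12 = 56.4000
CL = X̄̄ = 56.4000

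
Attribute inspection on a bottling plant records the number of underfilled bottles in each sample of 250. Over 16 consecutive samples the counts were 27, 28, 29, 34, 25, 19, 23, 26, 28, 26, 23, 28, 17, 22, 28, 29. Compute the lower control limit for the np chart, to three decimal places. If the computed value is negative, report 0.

p̄ = Σdᵢ / (k·n) = 412 / (16 × 250) = 0.10300
LCL = np̄ − 3·√(np̄(1−p̄)) = 25.7500 − 3 × 4.8060 = 11.3320

11.332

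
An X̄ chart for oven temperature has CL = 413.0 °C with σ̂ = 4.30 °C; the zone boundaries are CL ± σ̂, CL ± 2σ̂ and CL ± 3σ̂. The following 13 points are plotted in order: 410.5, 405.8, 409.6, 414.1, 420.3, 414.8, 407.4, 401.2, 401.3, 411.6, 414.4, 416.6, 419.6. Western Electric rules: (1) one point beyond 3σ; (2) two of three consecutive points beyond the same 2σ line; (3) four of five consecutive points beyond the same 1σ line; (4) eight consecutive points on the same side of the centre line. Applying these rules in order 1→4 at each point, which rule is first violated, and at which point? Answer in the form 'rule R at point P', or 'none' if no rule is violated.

Zone of each point (C = within 1σ̂, B = 1σ̂–2σ̂, A = 2σ̂–3σ̂, * = beyond 3σ̂; sign = side of CL): 1:-C, 2:-B, 3:-C, 4:+C, 5:+B, 6:+C, 7:-B, 8:-A, 9:-A, 10:-C, 11:+C, 12:+C, 13:+B
Rule 2 (two of three consecutive points beyond the same 2σ limit) is satisfied at point 9.

rule 2 at point 9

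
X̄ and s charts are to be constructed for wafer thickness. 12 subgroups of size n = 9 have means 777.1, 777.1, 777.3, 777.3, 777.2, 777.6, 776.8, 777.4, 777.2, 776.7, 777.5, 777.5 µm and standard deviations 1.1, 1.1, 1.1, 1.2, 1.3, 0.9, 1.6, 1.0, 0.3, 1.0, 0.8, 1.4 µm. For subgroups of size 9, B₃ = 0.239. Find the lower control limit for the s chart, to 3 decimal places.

0.255

s̄ = (1.1 + 1.1 + 1.1 + 1.2 + 1.3 + 0.9 + 1.6 + 1.0 + 0.3 + 1.0 + 0.8 + 1.4) / 12 = 1.0667
LCL_s = B₃·s̄ = 0.239 × 1.0667 = 0.2549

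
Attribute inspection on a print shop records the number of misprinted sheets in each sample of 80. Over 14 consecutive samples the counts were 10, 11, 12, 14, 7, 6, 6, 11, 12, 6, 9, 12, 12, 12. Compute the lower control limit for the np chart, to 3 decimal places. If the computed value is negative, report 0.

p̄ = Σdᵢ / (k·n) = 140 / (14 × 80) = 0.12500
LCL = np̄ − 3·√(np̄(1−p̄)) = 10.0000 − 3 × 2.9580 = 1.1259

1.126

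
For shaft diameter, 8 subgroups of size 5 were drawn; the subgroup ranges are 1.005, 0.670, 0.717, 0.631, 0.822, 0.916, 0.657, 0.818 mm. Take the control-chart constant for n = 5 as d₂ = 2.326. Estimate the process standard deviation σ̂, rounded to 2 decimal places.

R̄ = (1.005 + 0.670 + 0.717 + 0.631 + 0.822 + 0.916 + 0.657 + 0.818) / 8 = 0.7795
σ̂ = R̄ / d₂ = 0.7795 / 2.326 = 0.3351

0.34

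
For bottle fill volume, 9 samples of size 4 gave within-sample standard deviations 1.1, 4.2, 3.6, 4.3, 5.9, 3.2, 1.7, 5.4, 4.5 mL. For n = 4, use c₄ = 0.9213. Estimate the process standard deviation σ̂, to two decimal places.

4.09

s̄ = (1.1 + 4.2 + 3.6 + 4.3 + 5.9 + 3.2 + 1.7 + 5.4 + 4.5) / 9 = 3.7667
σ̂ = s̄ / c₄ = 3.7667 / 0.9213 = 4.0884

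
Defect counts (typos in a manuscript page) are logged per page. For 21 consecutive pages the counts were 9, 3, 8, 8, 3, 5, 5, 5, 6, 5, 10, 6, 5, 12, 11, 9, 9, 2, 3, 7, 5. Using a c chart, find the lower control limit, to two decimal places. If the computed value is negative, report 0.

c̄ = (9 + 3 + 8 + 8 + 3 + 5 + 5 + 5 + 6 + 5 + 10 + 6 + 5 + 12 + 11 + 9 + 9 + 2 + 3 + 7 + 5) / 21 = 136 / 21 = 6.4762
LCL = c̄ − 3√c̄ = 6.4762 − 3 × 2.5448 = -1.1583 → 0 (cannot be negative)

0.00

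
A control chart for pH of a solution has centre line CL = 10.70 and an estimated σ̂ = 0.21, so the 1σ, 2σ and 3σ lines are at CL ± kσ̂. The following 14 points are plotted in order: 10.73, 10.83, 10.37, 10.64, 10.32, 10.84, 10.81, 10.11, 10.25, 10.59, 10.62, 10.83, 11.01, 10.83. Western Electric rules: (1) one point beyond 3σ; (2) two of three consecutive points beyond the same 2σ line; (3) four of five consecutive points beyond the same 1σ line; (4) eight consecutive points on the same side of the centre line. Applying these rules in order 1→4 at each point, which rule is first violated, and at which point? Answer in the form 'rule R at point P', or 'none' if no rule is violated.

rule 2 at point 9

Zone of each point (C = within 1σ̂, B = 1σ̂–2σ̂, A = 2σ̂–3σ̂, * = beyond 3σ̂; sign = side of CL): 1:+C, 2:+C, 3:-B, 4:-C, 5:-B, 6:+C, 7:+C, 8:-A, 9:-A, 10:-C, 11:-C, 12:+C, 13:+B, 14:+C
Rule 2 (two of three consecutive points beyond the same 2σ limit) is satisfied at point 9.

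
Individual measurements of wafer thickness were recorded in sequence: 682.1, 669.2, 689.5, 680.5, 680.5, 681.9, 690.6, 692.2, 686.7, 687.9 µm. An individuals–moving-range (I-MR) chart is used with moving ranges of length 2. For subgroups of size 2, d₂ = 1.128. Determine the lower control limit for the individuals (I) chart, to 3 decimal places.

X̄ = (682.1 + 669.2 + 689.5 + 680.5 + 680.5 + 681.9 + 690.6 + 692.2 + 686.7 + 687.9) / 10 = 684.1100
Moving ranges: 12.9, 20.3, 9.0, 0.0, 1.4, 8.7, 1.6, 5.5, 1.2; M̄R̄ = 60.6000 / 9 = 6.7333
LCL = X̄ − 3·M̄R̄/d₂ = 684.1100 − 3 × 6.7333 / 1.128 = 666.2022

666.202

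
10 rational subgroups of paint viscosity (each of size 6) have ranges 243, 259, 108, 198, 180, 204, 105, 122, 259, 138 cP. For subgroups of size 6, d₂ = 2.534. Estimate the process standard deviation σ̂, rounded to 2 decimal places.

R̄ = (243 + 259 + 108 + 198 + 180 + 204 + 105 + 122 + 259 + 138) / 10 = 181.6000
σ̂ = R̄ / d₂ = 181.6000 / 2.534 = 71.6654

71.67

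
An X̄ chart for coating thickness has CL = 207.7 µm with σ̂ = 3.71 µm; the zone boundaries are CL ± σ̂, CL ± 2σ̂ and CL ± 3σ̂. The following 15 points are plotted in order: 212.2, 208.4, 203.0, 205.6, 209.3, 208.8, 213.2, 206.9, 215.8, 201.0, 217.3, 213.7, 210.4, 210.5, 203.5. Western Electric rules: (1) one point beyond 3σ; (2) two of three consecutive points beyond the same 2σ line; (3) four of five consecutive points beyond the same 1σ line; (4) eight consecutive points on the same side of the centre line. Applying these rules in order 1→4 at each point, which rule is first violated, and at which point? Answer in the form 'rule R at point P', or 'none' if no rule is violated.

rule 2 at point 11

Zone of each point (C = within 1σ̂, B = 1σ̂–2σ̂, A = 2σ̂–3σ̂, * = beyond 3σ̂; sign = side of CL): 1:+B, 2:+C, 3:-B, 4:-C, 5:+C, 6:+C, 7:+B, 8:-C, 9:+A, 10:-B, 11:+A, 12:+B, 13:+C, 14:+C, 15:-B
Rule 2 (two of three consecutive points beyond the same 2σ limit) is satisfied at point 11.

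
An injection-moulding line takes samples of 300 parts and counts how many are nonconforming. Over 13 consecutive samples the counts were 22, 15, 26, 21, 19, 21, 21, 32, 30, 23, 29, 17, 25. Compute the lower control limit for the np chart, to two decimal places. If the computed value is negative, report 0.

p̄ = Σdᵢ / (k·n) = 301 / (13 × 300) = 0.07718
LCL = np̄ − 3·√(np̄(1−p̄)) = 23.1538 − 3 × 4.6224 = 9.2866

9.29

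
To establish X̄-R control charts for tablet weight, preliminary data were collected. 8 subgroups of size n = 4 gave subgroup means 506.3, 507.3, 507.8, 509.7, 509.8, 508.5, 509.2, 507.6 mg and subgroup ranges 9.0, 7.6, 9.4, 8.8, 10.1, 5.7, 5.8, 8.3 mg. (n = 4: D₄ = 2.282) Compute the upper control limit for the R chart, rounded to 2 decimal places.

18.46

R̄ = (9.0 + 7.6 + 9.4 + 8.8 + 10.1 + 5.7 + 5.8 + 8.3) / 8 = 64.7000 / 8 = 8.0875
UCL_R = D₄·R̄ = 2.282 × 8.0875 = 18.4557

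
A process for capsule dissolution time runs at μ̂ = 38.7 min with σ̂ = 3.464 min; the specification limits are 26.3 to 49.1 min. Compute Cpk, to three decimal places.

1.001

Cpu = (USL − μ̂) / (3σ̂) = (49.1 − 38.7) / (3 × 3.464) = 1.0008; Cpl = (μ̂ − LSL) / (3σ̂) = (38.7 − 26.3) / (3 × 3.464) = 1.1932; Cpk = min(Cpu, Cpl) = 1.0008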